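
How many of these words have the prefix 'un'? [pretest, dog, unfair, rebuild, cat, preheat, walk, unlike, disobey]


Checking each word for prefix 'un':
  'pretest' -> no (count: 0)
  'dog' -> no (count: 0)
  'unfair' -> YES, starts with 'un' (count: 1)
  'rebuild' -> no (count: 1)
  'cat' -> no (count: 1)
  'preheat' -> no (count: 1)
  'walk' -> no (count: 1)
  'unlike' -> YES, starts with 'un' (count: 2)
  'disobey' -> no (count: 2)
Total with prefix 'un': 2

2


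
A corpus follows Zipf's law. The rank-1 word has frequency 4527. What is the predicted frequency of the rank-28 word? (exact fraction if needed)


Zipf's law: freq(rank) = f1 / rank
f1 = 4527, rank = 28
freq = 4527 / 28
GCD(4527, 28) = 1
Simplified: 4527/28

4527/28


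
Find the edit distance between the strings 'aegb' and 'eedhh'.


Building DP table for s1='aegb' (len 4) and s2='eedhh' (len 5):
       e  e  d  h  h
    0  1  2  3  4  5
  a 1  1  2  3  4  5
  e 2  1  1  2  3  4
  g 3  2  2  2  3  4
  b 4  3  3  3  3  4
Edit distance = dp[4][5] = 4

4


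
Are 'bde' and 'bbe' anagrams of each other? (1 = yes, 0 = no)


Sort characters of 'bde': 'bde'
Sort characters of 'bbe': 'bbe'
Sorted forms differ -> they are NOT anagrams
Result: 0

0


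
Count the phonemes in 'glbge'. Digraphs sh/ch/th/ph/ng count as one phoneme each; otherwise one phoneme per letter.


Parsing 'glbge' greedily, digraphs first:
  'g' -> consonant phoneme (phonemes so far: 1)
  'l' -> consonant phoneme (phonemes so far: 2)
  'b' -> consonant phoneme (phonemes so far: 3)
  'g' -> consonant phoneme (phonemes so far: 4)
  'e' -> vowel phoneme (phonemes so far: 5)
Total phonemes: 5

5


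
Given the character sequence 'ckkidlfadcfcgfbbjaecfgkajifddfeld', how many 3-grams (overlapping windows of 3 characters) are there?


String 'ckkidlfadcfcgfbbjaecfgkajifddfeld' has length L = 33.
Number of overlapping n-grams = L - n + 1
Substituting: 33 - 3 + 1 = 31

31


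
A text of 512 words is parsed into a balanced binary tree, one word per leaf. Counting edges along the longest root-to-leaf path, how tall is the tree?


In a balanced binary tree with n leaves the deepest leaf is ceil(log2(n)) edges below the root.
log2(512) = 9.0000
ceil(9.0000) = 9
height (edges) = 9

9


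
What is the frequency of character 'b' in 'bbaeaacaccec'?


Scanning 'bbaeaacaccec' for 'b':
  Position 0: 'b' -> MATCH (count: 1)
  Position 1: 'b' -> MATCH (count: 2)
Total occurrences of 'b': 2

2


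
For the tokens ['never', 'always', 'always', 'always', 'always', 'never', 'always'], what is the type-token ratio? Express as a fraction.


Tokens: 7
Unique types: ('always', 'never') = 2
TTR = 2/7
Already in lowest terms.

2/7


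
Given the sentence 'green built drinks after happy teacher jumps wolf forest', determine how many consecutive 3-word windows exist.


Word trigrams from [9] words:
  Trigram 1: (green built drinks)
  Trigram 2: (built drinks after)
  Trigram 3: (drinks after happy)
  Trigram 4: (after happy teacher)
  Trigram 5: (happy teacher jumps)
  Trigram 6: (teacher jumps wolf)
  Trigram 7: (jumps wolf forest)
Total word trigrams: 9 - 2 = 7

7


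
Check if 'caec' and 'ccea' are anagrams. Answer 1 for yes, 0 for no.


Sort characters of 'caec': 'acce'
Sort characters of 'ccea': 'acce'
Sorted forms match -> they ARE anagrams
Result: 1

1


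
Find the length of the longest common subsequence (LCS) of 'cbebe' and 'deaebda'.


DP table for LCS of 'cbebe' and 'deaebda':
       d  e  a  e  b  d  a
    0  0  0  0  0  0  0  0
  c 0  0  0  0  0  0  0  0
  b 0  0  0  0  0  1  1  1
  e 0  0  1  1  1  1  1  1
  b 0  0  1  1  1  2  2  2
  e 0  0  1  1  2  2  2  2
LCS: 'eb'
LCS length = 2

2


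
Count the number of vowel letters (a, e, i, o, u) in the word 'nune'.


Scanning each character of 'nune':
  Position 1: 'n' -> consonant (running count: 0)
  Position 2: 'u' -> vowel (running count: 1)
  Position 3: 'n' -> consonant (running count: 1)
  Position 4: 'e' -> vowel (running count: 2)
Total vowels: 2

2


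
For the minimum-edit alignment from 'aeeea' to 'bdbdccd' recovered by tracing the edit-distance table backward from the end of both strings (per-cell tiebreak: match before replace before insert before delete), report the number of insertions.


Edit distance = 7. Backtracking from cell (5, 7) with preference match > replace > insert > delete,
then listing the resulting alignment 'aeeea' -> 'bdbdccd' left to right:
  Step 1: insert 'b' [insertion #1]
  Step 2: insert 'd' [insertion #2]
  Step 3: replace a->b
  Step 4: replace e->d
  Step 5: replace e->c
  Step 6: replace e->c
  Step 7: replace a->d
Total insertions: 2

2


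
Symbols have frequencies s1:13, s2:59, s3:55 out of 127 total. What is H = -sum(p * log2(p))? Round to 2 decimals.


Computing entropy H = -sum(p_i * log2(p_i)):
  s1: p = 13/127 = 0.1024, -p*log2(p) = 0.3366
  s2: p = 59/127 = 0.4646, -p*log2(p) = 0.5138
  s3: p = 55/127 = 0.4331, -p*log2(p) = 0.5229
H = sum of terms = 1.3733
Rounded to 2 decimals: 1.37

1.37


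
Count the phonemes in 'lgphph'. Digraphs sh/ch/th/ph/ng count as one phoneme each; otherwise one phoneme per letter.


Parsing 'lgphph' greedily, digraphs first:
  'l' -> consonant phoneme (phonemes so far: 1)
  'g' -> consonant phoneme (phonemes so far: 2)
  'ph' -> digraph (1 consonant phoneme) (phonemes so far: 3)
  'ph' -> digraph (1 consonant phoneme) (phonemes so far: 4)
Total phonemes: 4

4


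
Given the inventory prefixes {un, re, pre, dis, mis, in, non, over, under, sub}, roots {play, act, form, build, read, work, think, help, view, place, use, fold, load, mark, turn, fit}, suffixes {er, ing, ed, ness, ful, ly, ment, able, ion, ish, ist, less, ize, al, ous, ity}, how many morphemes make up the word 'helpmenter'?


Segmenting 'helpmenter' against the inventory:
  'help' -> root (morpheme 1)
  'ment' -> suffix (morpheme 2)
  'er' -> suffix (morpheme 3)
Total morphemes: 3

3


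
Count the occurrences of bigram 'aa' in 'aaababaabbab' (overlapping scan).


Scanning 'aaababaabbab' for bigram 'aa':
  Position 0: 'aa' -> MATCH
  Position 1: 'aa' -> MATCH
  Position 2: 'ab' -> no
  Position 3: 'ba' -> no
  Position 4: 'ab' -> no
  Position 5: 'ba' -> no
  Position 6: 'aa' -> MATCH
  Position 7: 'ab' -> no
  Position 8: 'bb' -> no
  Position 9: 'ba' -> no
  Position 10: 'ab' -> no
Total matches: 3

3


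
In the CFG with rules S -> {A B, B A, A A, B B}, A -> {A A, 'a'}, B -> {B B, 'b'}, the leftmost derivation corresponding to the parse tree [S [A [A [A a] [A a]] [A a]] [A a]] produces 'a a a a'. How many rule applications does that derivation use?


Every bracketed nonterminal node [X ...] in the tree is produced by exactly one rule application.
Reading the tree off as a leftmost derivation:
  Step 1: S  =>  A A   (applied S -> A A)
  Step 2: A A  =>  A A A   (applied A -> A A)
  Step 3: A A A  =>  A A A A   (applied A -> A A)
  Step 4: A A A A  =>  a A A A   (applied A -> a)
  Step 5: a A A A  =>  a a A A   (applied A -> a)
  Step 6: a a A A  =>  a a a A   (applied A -> a)
  Step 7: a a a A  =>  a a a a   (applied A -> a)
Final yield: a a a a
Total rewrite steps: 7

7


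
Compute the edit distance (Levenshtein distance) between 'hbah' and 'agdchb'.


Building DP table for s1='hbah' (len 4) and s2='agdchb' (len 6):
       a  g  d  c  h  b
    0  1  2  3  4  5  6
  h 1  1  2  3  4  4  5
  b 2  2  2  3  4  5  4
  a 3  2  3  3  4  5  5
  h 4  3  3  4  4  4  5
Edit distance = dp[4][6] = 5

5


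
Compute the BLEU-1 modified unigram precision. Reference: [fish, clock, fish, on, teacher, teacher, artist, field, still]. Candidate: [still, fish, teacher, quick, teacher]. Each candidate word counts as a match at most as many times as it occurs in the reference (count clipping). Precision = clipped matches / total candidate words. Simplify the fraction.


Reference word counts: {'artist': 1, 'clock': 1, 'field': 1, 'fish': 2, 'on': 1, 'still': 1, 'teacher': 2}
Checking each candidate word (with clipping):
  'still' -> in reference (ref count 1, used 1/1) -> match (matches: 1)
  'fish' -> in reference (ref count 2, used 1/2) -> match (matches: 2)
  'teacher' -> in reference (ref count 2, used 1/2) -> match (matches: 3)
  'quick' -> not in reference -> no match (matches: 3)
  'teacher' -> in reference (ref count 2, used 2/2) -> match (matches: 4)
Clipped matches: 4, Candidate length: 5
Precision = 4/5

4/5


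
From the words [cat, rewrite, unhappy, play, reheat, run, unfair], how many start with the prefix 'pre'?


Checking each word for prefix 'pre':
  'cat' -> no (count: 0)
  'rewrite' -> no (count: 0)
  'unhappy' -> no (count: 0)
  'play' -> no (count: 0)
  'reheat' -> no (count: 0)
  'run' -> no (count: 0)
  'unfair' -> no (count: 0)
Total with prefix 'pre': 0

0


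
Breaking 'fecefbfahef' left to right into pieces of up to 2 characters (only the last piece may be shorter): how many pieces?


'fecefbfahef' has 11 characters.
Chunking with max size 2:
  Chunk 1: 'fe' (positions 0-1)
  Chunk 2: 'ce' (positions 2-3)
  Chunk 3: 'fb' (positions 4-5)
  Chunk 4: 'fa' (positions 6-7)
  Chunk 5: 'he' (positions 8-9)
  Chunk 6: 'f' (positions 10-10)
Total chunks: ceil(11 / 2) = 6

6


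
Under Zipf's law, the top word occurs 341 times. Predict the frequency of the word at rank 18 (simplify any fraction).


Zipf's law: freq(rank) = f1 / rank
f1 = 341, rank = 18
freq = 341 / 18
GCD(341, 18) = 1
Simplified: 341/18

341/18


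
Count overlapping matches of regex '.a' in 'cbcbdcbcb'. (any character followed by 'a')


Pattern: .a means any character followed by 'a'.
Scanning 'cbcbdcbcb' position-by-position:
  Pos 0: window 'cb' -> no
  Pos 1: window 'bc' -> no
  Pos 2: window 'cb' -> no
  Pos 3: window 'bd' -> no
  Pos 4: window 'dc' -> no
  Pos 5: window 'cb' -> no
  Pos 6: window 'bc' -> no
  Pos 7: window 'cb' -> no
  Pos 8: window 'b' -> no
Total matches: 0

0


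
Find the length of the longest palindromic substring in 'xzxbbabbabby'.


Scanning 'xzxbbabbabby' for palindromic substrings.
Substring at positions 3-10: 'bbabbabb'.
Check: reverse('bbabbabb') = 'bbabbabb' -> palindrome confirmed.
Neighbouring characters ('x' / 'y') break symmetry, so it cannot extend further.
No longer palindromic substring exists; longest length = 8

8


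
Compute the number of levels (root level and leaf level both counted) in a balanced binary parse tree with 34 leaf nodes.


In a balanced binary tree with n leaves the deepest leaf is ceil(log2(n)) edges below the root,
so counting node levels inclusive of root and leaves gives ceil(log2(n)) + 1 levels.
log2(34) = 5.0875
ceil(5.0875) = 6
levels = 6 + 1 = 7

7


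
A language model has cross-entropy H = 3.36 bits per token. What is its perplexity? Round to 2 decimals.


Perplexity formula: PP = 2^H
H = 3.36
PP = 2^3.36
Decompose: 2^3.36 = 2^3 * 2^0.36
2^3 = 8, 2^0.36 ~ 1.2834259
PP ~ 8 * 1.2834259 = 10.2674072
Rounded to 2 decimals: 10.27

10.27


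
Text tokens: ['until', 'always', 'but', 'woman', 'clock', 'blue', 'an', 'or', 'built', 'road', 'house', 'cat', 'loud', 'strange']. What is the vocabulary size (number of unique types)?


Listing all tokens and tracking unique types:
  Token 1: 'until' -> NEW (unique so far: 1)
  Token 2: 'always' -> NEW (unique so far: 2)
  Token 3: 'but' -> NEW (unique so far: 3)
  Token 4: 'woman' -> NEW (unique so far: 4)
  Token 5: 'clock' -> NEW (unique so far: 5)
  Token 6: 'blue' -> NEW (unique so far: 6)
  Token 7: 'an' -> NEW (unique so far: 7)
  Token 8: 'or' -> NEW (unique so far: 8)
  Token 9: 'built' -> NEW (unique so far: 9)
  Token 10: 'road' -> NEW (unique so far: 10)
  Token 11: 'house' -> NEW (unique so far: 11)
  Token 12: 'cat' -> NEW (unique so far: 12)
  Token 13: 'loud' -> NEW (unique so far: 13)
  Token 14: 'strange' -> NEW (unique so far: 14)
Unique types: ('always', 'an', 'blue', 'built', 'but', 'cat', 'clock', 'house', 'loud', 'or', 'road', 'strange', 'until', 'woman')
Vocabulary size: 14

14


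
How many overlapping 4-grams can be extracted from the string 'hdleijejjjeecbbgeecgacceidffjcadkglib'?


String 'hdleijejjjeecbbgeecgacceidffjcadkglib' has length L = 37.
Number of overlapping n-grams = L - n + 1
Substituting: 37 - 4 + 1 = 34

34


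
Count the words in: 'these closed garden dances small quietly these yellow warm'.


Counting words by splitting on spaces:
  Word 1: 'these'
  Word 2: 'closed'
  Word 3: 'garden'
  Word 4: 'dances'
  Word 5: 'small'
  Word 6: 'quietly'
  Word 7: 'these'
  Word 8: 'yellow'
  Word 9: 'warm'
Total words: 9

9


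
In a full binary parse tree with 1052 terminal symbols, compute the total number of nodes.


Leaf nodes (terminals): 1052
Internal nodes = n - 1 = 1052 - 1 = 1051
Total = leaves + internal = 1052 + 1051 = 2103

2103


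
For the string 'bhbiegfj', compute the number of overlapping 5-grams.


String 'bhbiegfj' has length L = 8.
Number of overlapping n-grams = L - n + 1
Substituting: 8 - 5 + 1 = 4

4


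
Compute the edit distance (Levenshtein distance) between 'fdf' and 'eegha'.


Building DP table for s1='fdf' (len 3) and s2='eegha' (len 5):
       e  e  g  h  a
    0  1  2  3  4  5
  f 1  1  2  3  4  5
  d 2  2  2  3  4  5
  f 3  3  3  3  4  5
Edit distance = dp[3][5] = 5

5


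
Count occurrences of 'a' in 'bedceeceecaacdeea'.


Scanning 'bedceeceecaacdeea' for 'a':
  Position 10: 'a' -> MATCH (count: 1)
  Position 11: 'a' -> MATCH (count: 2)
  Position 16: 'a' -> MATCH (count: 3)
Total occurrences of 'a': 3

3


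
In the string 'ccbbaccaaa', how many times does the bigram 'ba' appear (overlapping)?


Scanning 'ccbbaccaaa' for bigram 'ba':
  Position 0: 'cc' -> no
  Position 1: 'cb' -> no
  Position 2: 'bb' -> no
  Position 3: 'ba' -> MATCH
  Position 4: 'ac' -> no
  Position 5: 'cc' -> no
  Position 6: 'ca' -> no
  Position 7: 'aa' -> no
  Position 8: 'aa' -> no
Total matches: 1

1


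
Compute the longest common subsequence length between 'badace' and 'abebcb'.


DP table for LCS of 'badace' and 'abebcb':
       a  b  e  b  c  b
    0  0  0  0  0  0  0
  b 0  0  1  1  1  1  1
  a 0  1  1  1  1  1  1
  d 0  1  1  1  1  1  1
  a 0  1  1  1  1  1  1
  c 0  1  1  1  1  2  2
  e 0  1  1  2  2  2  2
LCS: 'bc'
LCS length = 2

2


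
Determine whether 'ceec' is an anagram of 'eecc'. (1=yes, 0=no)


Sort characters of 'ceec': 'ccee'
Sort characters of 'eecc': 'ccee'
Sorted forms match -> they ARE anagrams
Result: 1

1


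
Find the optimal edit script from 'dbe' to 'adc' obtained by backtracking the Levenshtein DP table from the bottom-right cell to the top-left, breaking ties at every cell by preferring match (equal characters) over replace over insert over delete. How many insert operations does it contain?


Edit distance = 3. Backtracking from cell (3, 3) with preference match > replace > insert > delete,
then listing the resulting alignment 'dbe' -> 'adc' left to right:
  Step 1: replace d->a
  Step 2: replace b->d
  Step 3: replace e->c
Total insertions: 0

0


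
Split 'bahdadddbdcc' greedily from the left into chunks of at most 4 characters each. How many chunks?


'bahdadddbdcc' has 12 characters.
Chunking with max size 4:
  Chunk 1: 'bahd' (positions 0-3)
  Chunk 2: 'addd' (positions 4-7)
  Chunk 3: 'bdcc' (positions 8-11)
Total chunks: ceil(12 / 4) = 3

3


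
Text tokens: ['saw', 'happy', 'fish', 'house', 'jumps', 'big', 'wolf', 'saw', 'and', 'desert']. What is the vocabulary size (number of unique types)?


Listing all tokens and tracking unique types:
  Token 1: 'saw' -> NEW (unique so far: 1)
  Token 2: 'happy' -> NEW (unique so far: 2)
  Token 3: 'fish' -> NEW (unique so far: 3)
  Token 4: 'house' -> NEW (unique so far: 4)
  Token 5: 'jumps' -> NEW (unique so far: 5)
  Token 6: 'big' -> NEW (unique so far: 6)
  Token 7: 'wolf' -> NEW (unique so far: 7)
  Token 8: 'saw' -> duplicate (unique so far: 7)
  Token 9: 'and' -> NEW (unique so far: 8)
  Token 10: 'desert' -> NEW (unique so far: 9)
Unique types: ('and', 'big', 'desert', 'fish', 'happy', 'house', 'jumps', 'saw', 'wolf')
Vocabulary size: 9

9


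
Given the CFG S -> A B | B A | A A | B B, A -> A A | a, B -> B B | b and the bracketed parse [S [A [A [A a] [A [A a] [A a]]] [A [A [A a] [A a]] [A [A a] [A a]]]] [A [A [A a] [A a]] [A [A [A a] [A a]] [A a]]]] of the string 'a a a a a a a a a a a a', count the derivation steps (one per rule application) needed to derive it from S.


Every bracketed nonterminal node [X ...] in the tree is produced by exactly one rule application.
Reading the tree off as a leftmost derivation:
  Step 1: S  =>  A A   (applied S -> A A)
  Step 2: A A  =>  A A A   (applied A -> A A)
  Step 3: A A A  =>  A A A A   (applied A -> A A)
  Step 4: A A A A  =>  a A A A   (applied A -> a)
  Step 5: a A A A  =>  a A A A A   (applied A -> A A)
  Step 6: a A A A A  =>  a a A A A   (applied A -> a)
  Step 7: a a A A A  =>  a a a A A   (applied A -> a)
  Step 8: a a a A A  =>  a a a A A A   (applied A -> A A)
  Step 9: a a a A A A  =>  a a a A A A A   (applied A -> A A)
  Step 10: a a a A A A A  =>  a a a a A A A   (applied A -> a)
  Step 11: a a a a A A A  =>  a a a a a A A   (applied A -> a)
  Step 12: a a a a a A A  =>  a a a a a A A A   (applied A -> A A)
  Step 13: a a a a a A A A  =>  a a a a a a A A   (applied A -> a)
  Step 14: a a a a a a A A  =>  a a a a a a a A   (applied A -> a)
  Step 15: a a a a a a a A  =>  a a a a a a a A A   (applied A -> A A)
  Step 16: a a a a a a a A A  =>  a a a a a a a A A A   (applied A -> A A)
  Step 17: a a a a a a a A A A  =>  a a a a a a a a A A   (applied A -> a)
  Step 18: a a a a a a a a A A  =>  a a a a a a a a a A   (applied A -> a)
  Step 19: a a a a a a a a a A  =>  a a a a a a a a a A A   (applied A -> A A)
  Step 20: a a a a a a a a a A A  =>  a a a a a a a a a A A A   (applied A -> A A)
  Step 21: a a a a a a a a a A A A  =>  a a a a a a a a a a A A   (applied A -> a)
  Step 22: a a a a a a a a a a A A  =>  a a a a a a a a a a a A   (applied A -> a)
  Step 23: a a a a a a a a a a a A  =>  a a a a a a a a a a a a   (applied A -> a)
Final yield: a a a a a a a a a a a a
Total rewrite steps: 23

23


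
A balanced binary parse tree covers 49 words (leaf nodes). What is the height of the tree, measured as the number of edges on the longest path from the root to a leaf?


In a balanced binary tree with n leaves the deepest leaf is ceil(log2(n)) edges below the root.
log2(49) = 5.6147
ceil(5.6147) = 6
height (edges) = 6

6


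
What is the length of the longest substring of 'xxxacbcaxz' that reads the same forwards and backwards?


Scanning 'xxxacbcaxz' for palindromic substrings.
Substring at positions 2-8: 'xacbcax'.
Check: reverse('xacbcax') = 'xacbcax' -> palindrome confirmed.
Neighbouring characters ('x' / 'z') break symmetry, so it cannot extend further.
No longer palindromic substring exists; longest length = 7

7


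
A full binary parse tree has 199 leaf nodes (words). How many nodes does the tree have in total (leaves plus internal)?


Leaf nodes (terminals): 199
Internal nodes = n - 1 = 199 - 1 = 198
Total = leaves + internal = 199 + 198 = 397

397


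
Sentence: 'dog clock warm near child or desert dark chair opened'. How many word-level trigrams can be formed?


Word trigrams from [10] words:
  Trigram 1: (dog clock warm)
  Trigram 2: (clock warm near)
  Trigram 3: (warm near child)
  Trigram 4: (near child or)
  Trigram 5: (child or desert)
  Trigram 6: (or desert dark)
  Trigram 7: (desert dark chair)
  Trigram 8: (dark chair opened)
Total word trigrams: 10 - 2 = 8

8


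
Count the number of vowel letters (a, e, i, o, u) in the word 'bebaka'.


Scanning each character of 'bebaka':
  Position 1: 'b' -> consonant (running count: 0)
  Position 2: 'e' -> vowel (running count: 1)
  Position 3: 'b' -> consonant (running count: 1)
  Position 4: 'a' -> vowel (running count: 2)
  Position 5: 'k' -> consonant (running count: 2)
  Position 6: 'a' -> vowel (running count: 3)
Total vowels: 3

3


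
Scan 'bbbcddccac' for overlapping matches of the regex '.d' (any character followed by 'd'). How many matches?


Pattern: .d means any character followed by 'd'.
Scanning 'bbbcddccac' position-by-position:
  Pos 0: window 'bb' -> no
  Pos 1: window 'bb' -> no
  Pos 2: window 'bc' -> no
  Pos 3: window 'cd' -> MATCH
  Pos 4: window 'dd' -> MATCH
  Pos 5: window 'dc' -> no
  Pos 6: window 'cc' -> no
  Pos 7: window 'ca' -> no
  Pos 8: window 'ac' -> no
  Pos 9: window 'c' -> no
Total matches: 2

2


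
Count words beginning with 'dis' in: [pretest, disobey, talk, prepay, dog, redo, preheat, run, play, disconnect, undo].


Checking each word for prefix 'dis':
  'pretest' -> no (count: 0)
  'disobey' -> YES, starts with 'dis' (count: 1)
  'talk' -> no (count: 1)
  'prepay' -> no (count: 1)
  'dog' -> no (count: 1)
  'redo' -> no (count: 1)
  'preheat' -> no (count: 1)
  'run' -> no (count: 1)
  'play' -> no (count: 1)
  'disconnect' -> YES, starts with 'dis' (count: 2)
  'undo' -> no (count: 2)
Total with prefix 'dis': 2

2


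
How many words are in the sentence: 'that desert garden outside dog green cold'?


Counting words by splitting on spaces:
  Word 1: 'that'
  Word 2: 'desert'
  Word 3: 'garden'
  Word 4: 'outside'
  Word 5: 'dog'
  Word 6: 'green'
  Word 7: 'cold'
Total words: 7

7


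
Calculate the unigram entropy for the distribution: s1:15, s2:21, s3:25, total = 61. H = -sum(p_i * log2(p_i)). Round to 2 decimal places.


Computing entropy H = -sum(p_i * log2(p_i)):
  s1: p = 15/61 = 0.2459, -p*log2(p) = 0.4977
  s2: p = 21/61 = 0.3443, -p*log2(p) = 0.5296
  s3: p = 25/61 = 0.4098, -p*log2(p) = 0.5274
H = sum of terms = 1.5547
Rounded to 2 decimals: 1.55

1.55


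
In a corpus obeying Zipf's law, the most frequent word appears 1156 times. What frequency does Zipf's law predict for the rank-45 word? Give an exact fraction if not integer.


Zipf's law: freq(rank) = f1 / rank
f1 = 1156, rank = 45
freq = 1156 / 45
GCD(1156, 45) = 1
Simplified: 1156/45

1156/45


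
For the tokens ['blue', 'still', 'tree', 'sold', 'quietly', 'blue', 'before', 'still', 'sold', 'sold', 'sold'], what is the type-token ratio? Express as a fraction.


Tokens: 11
Unique types: ('before', 'blue', 'quietly', 'sold', 'still', 'tree') = 6
TTR = 6/11
Already in lowest terms.

6/11


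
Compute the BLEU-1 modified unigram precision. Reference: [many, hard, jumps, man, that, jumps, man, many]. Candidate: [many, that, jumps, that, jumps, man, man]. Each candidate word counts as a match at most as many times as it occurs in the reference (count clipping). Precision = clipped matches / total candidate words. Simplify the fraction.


Reference word counts: {'hard': 1, 'jumps': 2, 'man': 2, 'many': 2, 'that': 1}
Checking each candidate word (with clipping):
  'many' -> in reference (ref count 2, used 1/2) -> match (matches: 1)
  'that' -> in reference (ref count 1, used 1/1) -> match (matches: 2)
  'jumps' -> in reference (ref count 2, used 1/2) -> match (matches: 3)
  'that' -> ref count 1 already used up (1/1) -> clipped, no match (matches: 3)
  'jumps' -> in reference (ref count 2, used 2/2) -> match (matches: 4)
  'man' -> in reference (ref count 2, used 1/2) -> match (matches: 5)
  'man' -> in reference (ref count 2, used 2/2) -> match (matches: 6)
Clipped matches: 6, Candidate length: 7
Precision = 6/7

6/7


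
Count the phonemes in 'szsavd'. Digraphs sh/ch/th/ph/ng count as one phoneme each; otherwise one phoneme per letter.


Parsing 'szsavd' greedily, digraphs first:
  's' -> consonant phoneme (phonemes so far: 1)
  'z' -> consonant phoneme (phonemes so far: 2)
  's' -> consonant phoneme (phonemes so far: 3)
  'a' -> vowel phoneme (phonemes so far: 4)
  'v' -> consonant phoneme (phonemes so far: 5)
  'd' -> consonant phoneme (phonemes so far: 6)
Total phonemes: 6

6


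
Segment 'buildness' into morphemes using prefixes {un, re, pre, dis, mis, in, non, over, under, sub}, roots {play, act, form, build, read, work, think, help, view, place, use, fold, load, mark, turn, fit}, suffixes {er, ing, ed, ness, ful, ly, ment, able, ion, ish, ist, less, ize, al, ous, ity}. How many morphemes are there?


Segmenting 'buildness' against the inventory:
  'build' -> root (morpheme 1)
  'ness' -> suffix (morpheme 2)
Total morphemes: 2

2


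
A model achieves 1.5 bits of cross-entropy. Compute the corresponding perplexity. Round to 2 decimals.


Perplexity formula: PP = 2^H
H = 1.5
PP = 2^1.5
Decompose: 2^1.5 = 2^1 * 2^0.5 = 2^1 * sqrt(2)
2^1 = 2, sqrt(2) ~ 1.4142136
PP ~ 2 * 1.4142136 = 2.8284272
Rounded to 2 decimals: 2.83

2.83


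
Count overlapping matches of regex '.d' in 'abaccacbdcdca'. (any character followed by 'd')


Pattern: .d means any character followed by 'd'.
Scanning 'abaccacbdcdca' position-by-position:
  Pos 0: window 'ab' -> no
  Pos 1: window 'ba' -> no
  Pos 2: window 'ac' -> no
  Pos 3: window 'cc' -> no
  Pos 4: window 'ca' -> no
  Pos 5: window 'ac' -> no
  Pos 6: window 'cb' -> no
  Pos 7: window 'bd' -> MATCH
  Pos 8: window 'dc' -> no
  Pos 9: window 'cd' -> MATCH
  Pos 10: window 'dc' -> no
  Pos 11: window 'ca' -> no
  Pos 12: window 'a' -> no
Total matches: 2

2


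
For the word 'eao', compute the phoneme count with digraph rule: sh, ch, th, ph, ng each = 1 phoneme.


Parsing 'eao' greedily, digraphs first:
  'e' -> vowel phoneme (phonemes so far: 1)
  'a' -> vowel phoneme (phonemes so far: 2)
  'o' -> vowel phoneme (phonemes so far: 3)
Total phonemes: 3

3


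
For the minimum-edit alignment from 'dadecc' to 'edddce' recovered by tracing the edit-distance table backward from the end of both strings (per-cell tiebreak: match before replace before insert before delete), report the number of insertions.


Edit distance = 4. Backtracking from cell (6, 6) with preference match > replace > insert > delete,
then listing the resulting alignment 'dadecc' -> 'edddce' left to right:
  Step 1: replace d->e
  Step 2: replace a->d
  Step 3: keep 'd'
  Step 4: replace e->d
  Step 5: keep 'c'
  Step 6: replace c->e
Total insertions: 0

0


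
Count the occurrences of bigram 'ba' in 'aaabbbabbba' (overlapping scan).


Scanning 'aaabbbabbba' for bigram 'ba':
  Position 0: 'aa' -> no
  Position 1: 'aa' -> no
  Position 2: 'ab' -> no
  Position 3: 'bb' -> no
  Position 4: 'bb' -> no
  Position 5: 'ba' -> MATCH
  Position 6: 'ab' -> no
  Position 7: 'bb' -> no
  Position 8: 'bb' -> no
  Position 9: 'ba' -> MATCH
Total matches: 2

2


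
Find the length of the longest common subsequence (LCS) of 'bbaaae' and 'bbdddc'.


DP table for LCS of 'bbaaae' and 'bbdddc':
       b  b  d  d  d  c
    0  0  0  0  0  0  0
  b 0  1  1  1  1  1  1
  b 0  1  2  2  2  2  2
  a 0  1  2  2  2  2  2
  a 0  1  2  2  2  2  2
  a 0  1  2  2  2  2  2
  e 0  1  2  2  2  2  2
LCS: 'bb'
LCS length = 2

2


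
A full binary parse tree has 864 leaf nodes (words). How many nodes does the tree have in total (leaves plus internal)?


Leaf nodes (terminals): 864
Internal nodes = n - 1 = 864 - 1 = 863
Total = leaves + internal = 864 + 863 = 1727

1727


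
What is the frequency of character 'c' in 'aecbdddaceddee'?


Scanning 'aecbdddaceddee' for 'c':
  Position 2: 'c' -> MATCH (count: 1)
  Position 8: 'c' -> MATCH (count: 2)
Total occurrences of 'c': 2

2


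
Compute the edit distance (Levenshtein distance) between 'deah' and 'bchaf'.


Building DP table for s1='deah' (len 4) and s2='bchaf' (len 5):
       b  c  h  a  f
    0  1  2  3  4  5
  d 1  1  2  3  4  5
  e 2  2  2  3  4  5
  a 3  3  3  3  3  4
  h 4  4  4  3  4  4
Edit distance = dp[4][5] = 4

4


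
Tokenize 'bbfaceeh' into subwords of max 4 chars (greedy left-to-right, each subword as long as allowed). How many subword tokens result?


'bbfaceeh' has 8 characters.
Chunking with max size 4:
  Chunk 1: 'bbfa' (positions 0-3)
  Chunk 2: 'ceeh' (positions 4-7)
Total chunks: ceil(8 / 4) = 2

2


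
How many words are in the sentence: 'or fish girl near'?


Counting words by splitting on spaces:
  Word 1: 'or'
  Word 2: 'fish'
  Word 3: 'girl'
  Word 4: 'near'
Total words: 4

4


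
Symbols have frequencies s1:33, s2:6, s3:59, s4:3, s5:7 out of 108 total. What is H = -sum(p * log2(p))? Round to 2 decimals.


Computing entropy H = -sum(p_i * log2(p_i)):
  s1: p = 33/108 = 0.3056, -p*log2(p) = 0.5227
  s2: p = 6/108 = 0.0556, -p*log2(p) = 0.2317
  s3: p = 59/108 = 0.5463, -p*log2(p) = 0.4765
  s4: p = 3/108 = 0.0278, -p*log2(p) = 0.1436
  s5: p = 7/108 = 0.0648, -p*log2(p) = 0.2559
H = sum of terms = 1.6304
Rounded to 2 decimals: 1.63

1.63


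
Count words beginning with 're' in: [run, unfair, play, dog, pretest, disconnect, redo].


Checking each word for prefix 're':
  'run' -> no (count: 0)
  'unfair' -> no (count: 0)
  'play' -> no (count: 0)
  'dog' -> no (count: 0)
  'pretest' -> no (count: 0)
  'disconnect' -> no (count: 0)
  'redo' -> YES, starts with 're' (count: 1)
Total with prefix 're': 1

1


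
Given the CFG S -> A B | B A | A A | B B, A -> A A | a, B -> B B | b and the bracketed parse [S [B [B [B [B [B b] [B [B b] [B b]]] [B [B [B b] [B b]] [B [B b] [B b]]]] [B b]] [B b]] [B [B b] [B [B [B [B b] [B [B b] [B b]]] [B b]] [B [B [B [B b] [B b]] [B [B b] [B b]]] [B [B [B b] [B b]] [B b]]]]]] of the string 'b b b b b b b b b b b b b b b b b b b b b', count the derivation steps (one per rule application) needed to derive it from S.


Every bracketed nonterminal node [X ...] in the tree is produced by exactly one rule application.
Reading the tree off as a leftmost derivation:
  Step 1: S  =>  B B   (applied S -> B B)
  Step 2: B B  =>  B B B   (applied B -> B B)
  Step 3: B B B  =>  B B B B   (applied B -> B B)
  Step 4: B B B B  =>  B B B B B   (applied B -> B B)
  Step 5: B B B B B  =>  B B B B B B   (applied B -> B B)
  Step 6: B B B B B B  =>  b B B B B B   (applied B -> b)
  Step 7: b B B B B B  =>  b B B B B B B   (applied B -> B B)
  Step 8: b B B B B B B  =>  b b B B B B B   (applied B -> b)
  Step 9: b b B B B B B  =>  b b b B B B B   (applied B -> b)
  Step 10: b b b B B B B  =>  b b b B B B B B   (applied B -> B B)
  Step 11: b b b B B B B B  =>  b b b B B B B B B   (applied B -> B B)
  Step 12: b b b B B B B B B  =>  b b b b B B B B B   (applied B -> b)
  Step 13: b b b b B B B B B  =>  b b b b b B B B B   (applied B -> b)
  Step 14: b b b b b B B B B  =>  b b b b b B B B B B   (applied B -> B B)
  Step 15: b b b b b B B B B B  =>  b b b b b b B B B B   (applied B -> b)
  Step 16: b b b b b b B B B B  =>  b b b b b b b B B B   (applied B -> b)
  Step 17: b b b b b b b B B B  =>  b b b b b b b b B B   (applied B -> b)
  Step 18: b b b b b b b b B B  =>  b b b b b b b b b B   (applied B -> b)
  Step 19: b b b b b b b b b B  =>  b b b b b b b b b B B   (applied B -> B B)
  Step 20: b b b b b b b b b B B  =>  b b b b b b b b b b B   (applied B -> b)
  Step 21: b b b b b b b b b b B  =>  b b b b b b b b b b B B   (applied B -> B B)
  Step 22: b b b b b b b b b b B B  =>  b b b b b b b b b b B B B   (applied B -> B B)
  Step 23: b b b b b b b b b b B B B  =>  b b b b b b b b b b B B B B   (applied B -> B B)
  Step 24: b b b b b b b b b b B B B B  =>  b b b b b b b b b b b B B B   (applied B -> b)
  Step 25: b b b b b b b b b b b B B B  =>  b b b b b b b b b b b B B B B   (applied B -> B B)
  Step 26: b b b b b b b b b b b B B B B  =>  b b b b b b b b b b b b B B B   (applied B -> b)
  Step 27: b b b b b b b b b b b b B B B  =>  b b b b b b b b b b b b b B B   (applied B -> b)
  Step 28: b b b b b b b b b b b b b B B  =>  b b b b b b b b b b b b b b B   (applied B -> b)
  Step 29: b b b b b b b b b b b b b b B  =>  b b b b b b b b b b b b b b B B   (applied B -> B B)
  Step 30: b b b b b b b b b b b b b b B B  =>  b b b b b b b b b b b b b b B B B   (applied B -> B B)
  Step 31: b b b b b b b b b b b b b b B B B  =>  b b b b b b b b b b b b b b B B B B   (applied B -> B B)
  Step 32: b b b b b b b b b b b b b b B B B B  =>  b b b b b b b b b b b b b b b B B B   (applied B -> b)
  Step 33: b b b b b b b b b b b b b b b B B B  =>  b b b b b b b b b b b b b b b b B B   (applied B -> b)
  Step 34: b b b b b b b b b b b b b b b b B B  =>  b b b b b b b b b b b b b b b b B B B   (applied B -> B B)
  Step 35: b b b b b b b b b b b b b b b b B B B  =>  b b b b b b b b b b b b b b b b b B B   (applied B -> b)
  Step 36: b b b b b b b b b b b b b b b b b B B  =>  b b b b b b b b b b b b b b b b b b B   (applied B -> b)
  Step 37: b b b b b b b b b b b b b b b b b b B  =>  b b b b b b b b b b b b b b b b b b B B   (applied B -> B B)
  Step 38: b b b b b b b b b b b b b b b b b b B B  =>  b b b b b b b b b b b b b b b b b b B B B   (applied B -> B B)
  Step 39: b b b b b b b b b b b b b b b b b b B B B  =>  b b b b b b b b b b b b b b b b b b b B B   (applied B -> b)
  Step 40: b b b b b b b b b b b b b b b b b b b B B  =>  b b b b b b b b b b b b b b b b b b b b B   (applied B -> b)
  Step 41: b b b b b b b b b b b b b b b b b b b b B  =>  b b b b b b b b b b b b b b b b b b b b b   (applied B -> b)
Final yield: b b b b b b b b b b b b b b b b b b b b b
Total rewrite steps: 41

41


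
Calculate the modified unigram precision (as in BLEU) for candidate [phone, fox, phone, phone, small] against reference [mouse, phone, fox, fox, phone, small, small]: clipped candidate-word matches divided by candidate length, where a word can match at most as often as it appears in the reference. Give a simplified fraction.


Reference word counts: {'fox': 2, 'mouse': 1, 'phone': 2, 'small': 2}
Checking each candidate word (with clipping):
  'phone' -> in reference (ref count 2, used 1/2) -> match (matches: 1)
  'fox' -> in reference (ref count 2, used 1/2) -> match (matches: 2)
  'phone' -> in reference (ref count 2, used 2/2) -> match (matches: 3)
  'phone' -> ref count 2 already used up (2/2) -> clipped, no match (matches: 3)
  'small' -> in reference (ref count 2, used 1/2) -> match (matches: 4)
Clipped matches: 4, Candidate length: 5
Precision = 4/5

4/5


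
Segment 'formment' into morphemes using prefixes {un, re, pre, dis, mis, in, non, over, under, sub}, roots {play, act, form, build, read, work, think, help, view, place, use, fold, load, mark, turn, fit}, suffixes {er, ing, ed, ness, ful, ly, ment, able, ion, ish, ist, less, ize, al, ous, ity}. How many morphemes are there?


Segmenting 'formment' against the inventory:
  'form' -> root (morpheme 1)
  'ment' -> suffix (morpheme 2)
Total morphemes: 2

2


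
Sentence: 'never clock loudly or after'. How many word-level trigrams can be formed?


Word trigrams from [5] words:
  Trigram 1: (never clock loudly)
  Trigram 2: (clock loudly or)
  Trigram 3: (loudly or after)
Total word trigrams: 5 - 2 = 3

3


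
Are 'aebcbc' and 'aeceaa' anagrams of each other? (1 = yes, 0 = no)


Sort characters of 'aebcbc': 'abbcce'
Sort characters of 'aeceaa': 'aaacee'
Sorted forms differ -> they are NOT anagrams
Result: 0

0


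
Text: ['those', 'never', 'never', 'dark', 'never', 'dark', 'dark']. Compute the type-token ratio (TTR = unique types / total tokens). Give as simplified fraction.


Tokens: 7
Unique types: ('dark', 'never', 'those') = 3
TTR = 3/7
Already in lowest terms.

3/7


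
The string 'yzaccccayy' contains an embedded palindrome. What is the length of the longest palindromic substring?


Scanning 'yzaccccayy' for palindromic substrings.
Substring at positions 2-7: 'acccca'.
Check: reverse('acccca') = 'acccca' -> palindrome confirmed.
Neighbouring characters ('z' / 'y') break symmetry, so it cannot extend further.
No longer palindromic substring exists; longest length = 6

6


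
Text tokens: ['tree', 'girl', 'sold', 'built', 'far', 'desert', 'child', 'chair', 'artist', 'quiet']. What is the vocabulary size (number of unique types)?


Listing all tokens and tracking unique types:
  Token 1: 'tree' -> NEW (unique so far: 1)
  Token 2: 'girl' -> NEW (unique so far: 2)
  Token 3: 'sold' -> NEW (unique so far: 3)
  Token 4: 'built' -> NEW (unique so far: 4)
  Token 5: 'far' -> NEW (unique so far: 5)
  Token 6: 'desert' -> NEW (unique so far: 6)
  Token 7: 'child' -> NEW (unique so far: 7)
  Token 8: 'chair' -> NEW (unique so far: 8)
  Token 9: 'artist' -> NEW (unique so far: 9)
  Token 10: 'quiet' -> NEW (unique so far: 10)
Unique types: ('artist', 'built', 'chair', 'child', 'desert', 'far', 'girl', 'quiet', 'sold', 'tree')
Vocabulary size: 10

10


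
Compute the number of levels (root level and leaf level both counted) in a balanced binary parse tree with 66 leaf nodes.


In a balanced binary tree with n leaves the deepest leaf is ceil(log2(n)) edges below the root,
so counting node levels inclusive of root and leaves gives ceil(log2(n)) + 1 levels.
log2(66) = 6.0444
ceil(6.0444) = 7
levels = 7 + 1 = 8

8


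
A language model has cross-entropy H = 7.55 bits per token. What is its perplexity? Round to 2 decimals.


Perplexity formula: PP = 2^H
H = 7.55
PP = 2^7.55
Decompose: 2^7.55 = 2^7 * 2^0.55
2^7 = 128, 2^0.55 ~ 1.4640857
PP ~ 128 * 1.4640857 = 187.4029696
Rounded to 2 decimals: 187.40

187.40


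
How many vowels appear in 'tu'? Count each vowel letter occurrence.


Scanning each character of 'tu':
  Position 1: 't' -> consonant (running count: 0)
  Position 2: 'u' -> vowel (running count: 1)
Total vowels: 1

1


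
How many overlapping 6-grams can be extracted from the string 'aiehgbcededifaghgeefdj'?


String 'aiehgbcededifaghgeefdj' has length L = 22.
Number of overlapping n-grams = L - n + 1
Substituting: 22 - 6 + 1 = 17

17


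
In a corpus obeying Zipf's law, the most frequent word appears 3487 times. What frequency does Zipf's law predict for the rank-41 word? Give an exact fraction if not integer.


Zipf's law: freq(rank) = f1 / rank
f1 = 3487, rank = 41
freq = 3487 / 41
GCD(3487, 41) = 1
Simplified: 3487/41

3487/41


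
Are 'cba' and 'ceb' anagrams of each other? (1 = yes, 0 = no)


Sort characters of 'cba': 'abc'
Sort characters of 'ceb': 'bce'
Sorted forms differ -> they are NOT anagrams
Result: 0

0


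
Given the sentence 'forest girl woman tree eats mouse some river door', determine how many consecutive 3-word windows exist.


Word trigrams from [9] words:
  Trigram 1: (forest girl woman)
  Trigram 2: (girl woman tree)
  Trigram 3: (woman tree eats)
  Trigram 4: (tree eats mouse)
  Trigram 5: (eats mouse some)
  Trigram 6: (mouse some river)
  Trigram 7: (some river door)
Total word trigrams: 9 - 2 = 7

7


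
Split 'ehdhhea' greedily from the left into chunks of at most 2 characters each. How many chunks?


'ehdhhea' has 7 characters.
Chunking with max size 2:
  Chunk 1: 'eh' (positions 0-1)
  Chunk 2: 'dh' (positions 2-3)
  Chunk 3: 'he' (positions 4-5)
  Chunk 4: 'a' (positions 6-6)
Total chunks: ceil(7 / 2) = 4

4


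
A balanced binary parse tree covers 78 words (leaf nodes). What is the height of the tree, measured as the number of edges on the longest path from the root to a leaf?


In a balanced binary tree with n leaves the deepest leaf is ceil(log2(n)) edges below the root.
log2(78) = 6.2854
ceil(6.2854) = 7
height (edges) = 7

7


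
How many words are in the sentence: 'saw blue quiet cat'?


Counting words by splitting on spaces:
  Word 1: 'saw'
  Word 2: 'blue'
  Word 3: 'quiet'
  Word 4: 'cat'
Total words: 4

4


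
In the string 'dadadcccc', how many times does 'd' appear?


Scanning 'dadadcccc' for 'd':
  Position 0: 'd' -> MATCH (count: 1)
  Position 2: 'd' -> MATCH (count: 2)
  Position 4: 'd' -> MATCH (count: 3)
Total occurrences of 'd': 3

3


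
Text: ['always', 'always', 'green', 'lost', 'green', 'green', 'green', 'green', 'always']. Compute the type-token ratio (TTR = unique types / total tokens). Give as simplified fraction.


Tokens: 9
Unique types: ('always', 'green', 'lost') = 3
TTR = 3/9
Simplify: divide both by 3 -> 1/3
TTR = 1/3

1/3


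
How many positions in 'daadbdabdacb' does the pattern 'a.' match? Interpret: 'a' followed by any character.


Pattern: a. means 'a' followed by any character.
Scanning 'daadbdabdacb' position-by-position:
  Pos 0: window 'da' -> no
  Pos 1: window 'aa' -> MATCH
  Pos 2: window 'ad' -> MATCH
  Pos 3: window 'db' -> no
  Pos 4: window 'bd' -> no
  Pos 5: window 'da' -> no
  Pos 6: window 'ab' -> MATCH
  Pos 7: window 'bd' -> no
  Pos 8: window 'da' -> no
  Pos 9: window 'ac' -> MATCH
  Pos 10: window 'cb' -> no
  Pos 11: window 'b' -> no
Total matches: 4

4
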